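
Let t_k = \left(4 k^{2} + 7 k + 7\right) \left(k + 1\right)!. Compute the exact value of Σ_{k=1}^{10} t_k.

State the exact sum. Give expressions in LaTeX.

r(k) = (k + 2)*(7*k + 4*(k + 1)**2 + 14)/(4*k**2 + 7*k + 7) after simplifying.
Take A(k)=k + 2, B(k)=1, C(k)=k**2 + 7*k/4 + 7/4.
Solve (k + 2)·f(k+1) − (1)·f(k) = k**2 + 7*k/4 + 7/4.
deg f ≤ 1 (via 1,0,2).
Solve for f: f(k) = (4*k - 1)/4 (degree 1 ≤ 1).
So s_k = (B(k−1)f/C)·t_k = ((4*k - 1)/(4*k**2 + 7*k + 7))·t_k = (4*k - 1)*factorial(k + 1).
Check: Δs_k = (4*k**2 + 7*k + 7)*factorial(k + 1). ✓
Σ_(k=1)^(10) t_k = s_(11) − s_(1) = 20597068800 − (6) = 20597068794.

Σ = 20597068794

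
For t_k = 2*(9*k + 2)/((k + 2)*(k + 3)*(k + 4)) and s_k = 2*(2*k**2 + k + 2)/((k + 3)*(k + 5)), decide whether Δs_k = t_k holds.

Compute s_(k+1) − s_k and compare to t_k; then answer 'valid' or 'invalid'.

s_(k+1) = 2*(k + 2*(k + 1)**2 + 3)/((k + 4)*(k + 6))
s_(k+1) − s_k = 2*(15*k**2 + 71*k + 27)/(k**4 + 18*k**3 + 119*k**2 + 342*k + 360)
(s_(k+1) − s_k) − t_k = 6*(2*k**3 - 41*k - 2)/(k**5 + 20*k**4 + 155*k**3 + 580*k**2 + 1044*k + 720)

Invalid: residual 6*(2*k**3 - 41*k - 2)/(k**5 + 20*k**4 + 155*k**3 + 580*k**2 + 1044*k + 720) ≠ 0.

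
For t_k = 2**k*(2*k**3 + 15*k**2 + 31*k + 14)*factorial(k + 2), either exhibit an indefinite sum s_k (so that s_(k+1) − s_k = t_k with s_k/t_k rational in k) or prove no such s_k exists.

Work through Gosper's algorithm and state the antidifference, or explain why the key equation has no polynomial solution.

s_k = 2**k*(k**2 + 3*k - 2)*factorial(k + 2)

Ratio r(k) = 2*(2*k**4 + 27*k**3 + 130*k**2 + 263*k + 186)/(2*k**3 + 15*k**2 + 31*k + 14).
Factor: A=2*k + 6; B=1; C=k**3 + 15*k**2/2 + 31*k/2 + 7.
Need (2*k + 6)·f(k+1) − (1)·f(k) = k**3 + 15*k**2/2 + 31*k/2 + 7.
From deg A=1, deg B=0, deg C=3: d=2.
Solving with deg f ≤ 2: f(k) = (k**2 + 3*k - 2)/2.
Certificate R = B(k−1)f/C = (k**2 + 3*k - 2)/(2*k**3 + 15*k**2 + 31*k + 14) gives s_k = 2**k*(k**2 + 3*k - 2)*factorial(k + 2).
Δs = 2**k*(2*k**3 + 15*k**2 + 31*k + 14)*factorial(k + 2), as required.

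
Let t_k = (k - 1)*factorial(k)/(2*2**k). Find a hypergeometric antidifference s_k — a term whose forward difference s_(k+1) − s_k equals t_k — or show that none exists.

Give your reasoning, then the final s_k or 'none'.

s_k = factorial(k)/2**k

r(k) = k*(k + 1)/(2*(k - 1)) after simplifying.
Take A(k)=k/2 + 1/2, B(k)=1, C(k)=k - 1.
Set up (k/2 + 1/2)·f(k+1) − (1)·f(k) − (k - 1) = 0.
d = 0 from the (1,0,1) case.
Coefficient equations give f(k) = 2.
Certificate R = B(k−1)f/C = 2/(k - 1) gives s_k = factorial(k)/2**k.
Verify: (k - 1)*factorial(k)/(2*2**k) matches t_k.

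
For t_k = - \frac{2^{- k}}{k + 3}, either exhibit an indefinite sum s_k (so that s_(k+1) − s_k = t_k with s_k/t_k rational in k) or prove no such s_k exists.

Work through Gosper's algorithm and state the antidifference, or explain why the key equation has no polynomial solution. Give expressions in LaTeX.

Ratio r(k) = (k + 3)/(2*(k + 4)).
Gosper form: A/B · C(k+1)/C(k) with A=k/2 + 3/2, B=k + 4, C=1.
Key eq: (k/2 + 3/2)·f(k+1) = (k + 3)·f(k) + (1).
deg f ≤ -1 (via 1,1,0).
deg f ≤ -1 is impossible — no certificate.

none (Gosper's algorithm certifies no s_k)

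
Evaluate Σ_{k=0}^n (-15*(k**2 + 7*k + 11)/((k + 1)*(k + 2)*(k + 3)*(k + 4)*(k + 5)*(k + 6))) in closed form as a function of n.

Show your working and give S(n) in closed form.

r(k) = (k + 1)*(7*k + (k + 1)**2 + 18)/((k + 7)*(k**2 + 7*k + 11)) after simplifying.
Normal form (A,B,C) = (k + 1, k + 7, k**2 + 7*k + 11).
Solve (k + 1)·f(k+1) − (k + 6)·f(k) = k**2 + 7*k + 11.
Bound: deg f ≤ 5.
Coefficient equations give f(k) = k*(k + 2)*(k + 4)*(k**2 + 9*k + 23)/45.
R(k) = B(k−1)·f(k)/C(k) = k*(k + 2)*(k + 4)*(k + 6)*(k**2 + 9*k + 23)/(45*(k**2 + 7*k + 11)); s_k = R·t_k = k*(-k**2 - 9*k - 23)/(3*(k**3 + 9*k**2 + 23*k + 15)).
Δs = 15*(-k**2 - 7*k - 11)/(k**6 + 21*k**5 + 175*k**4 + 735*k**3 + 1624*k**2 + 1764*k + 720), as required.
s_(n+1) = (-n**3 - 12*n**2 - 44*n - 33)/(3*(n**3 + 12*n**2 + 44*n + 48)) and s_(0) = 0, so S(n) = (-n**3 - 12*n**2 - 44*n - 33)/(3*(n**3 + 12*n**2 + 44*n + 48)).

S(n) = (-n**3 - 12*n**2 - 44*n - 33)/(3*(n**3 + 12*n**2 + 44*n + 48))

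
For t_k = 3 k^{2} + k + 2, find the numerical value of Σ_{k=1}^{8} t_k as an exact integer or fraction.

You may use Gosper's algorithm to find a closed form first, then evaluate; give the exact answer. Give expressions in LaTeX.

r(k) = (k + 3*(k + 1)**2 + 3)/(3*k**2 + k + 2) after simplifying.
Normal form (A,B,C) = (1, 1, k**2 + k/3 + 2/3).
Solve (1)·f(k+1) − (1)·f(k) = k**2 + k/3 + 2/3.
d = 3 from the (0,0,2) case.
Match coefficients ⇒ f(k) = k*(k**2 - k + 2)/3.
R(k) = B(k−1)·f(k)/C(k) = k*(k**2 - k + 2)/(3*k**2 + k + 2); s_k = R·t_k = k*(k**2 - k + 2).
Verify: 3*k**2 + k + 2 matches t_k.
Σ_(k=1)^(8) t_k = s_(9) − s_(1) = 666 − (2) = 664.

Σ = 664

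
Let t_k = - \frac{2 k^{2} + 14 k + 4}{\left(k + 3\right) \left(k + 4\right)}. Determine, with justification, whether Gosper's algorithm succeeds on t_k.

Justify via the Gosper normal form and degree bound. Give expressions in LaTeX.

Yes. s_k = \frac{2 k \left(1 - 3 k\right)}{3 \left(k + 3\right)}.

r(k) = (k + 3)*(7*k + (k + 1)**2 + 9)/((k + 5)*(k**2 + 7*k + 2)) after simplifying.
A = k + 3, B = k + 5, C = k**2 + 7*k + 2.
Solve (k + 3)·f(k+1) − (k + 4)·f(k) = k**2 + 7*k + 2.
From deg A=1, deg B=1, deg C=2: d=2.
Match coefficients ⇒ f(k) = k*(3*k - 1)/3.
Get s_k = R·t_k = 2*k*(1 - 3*k)/(3*(k + 3)) with R(k) = B(k−1)f(k)/C(k) = k*(k + 4)*(3*k - 1)/(3*(k**2 + 7*k + 2)).
Check: Δs_k = 2*(-k**2 - 7*k - 2)/(k**2 + 7*k + 12). ✓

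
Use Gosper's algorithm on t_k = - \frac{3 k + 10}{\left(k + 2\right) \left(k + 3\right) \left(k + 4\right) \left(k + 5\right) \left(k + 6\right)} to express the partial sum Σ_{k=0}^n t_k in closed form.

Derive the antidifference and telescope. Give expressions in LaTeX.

S(n) = \frac{- n^{3} - 14 n^{2} - 63 n - 50}{40 \left(n^{3} + 14 n^{2} + 63 n + 90\right)}

r(k) = (k + 2)*(3*k + 13)/((k + 7)*(3*k + 10)) after simplifying.
Gosper form: A/B · C(k+1)/C(k) with A=k + 2, B=k + 7, C=k + 10/3.
Set up (k + 2)·f(k+1) − (k + 6)·f(k) − (k + 10/3) = 0.
Degrees (1,1,1) ⇒ d ≤ 4.
Solve for f: f(k) = k*(k + 3)*(k**2 + 11*k + 38)/120 (degree 4 ≤ 4).
Certificate R = B(k−1)f/C = k*(k + 3)*(k + 6)*(k**2 + 11*k + 38)/(40*(3*k + 10)) gives s_k = k*(-k**2 - 11*k - 38)/(40*(k**3 + 11*k**2 + 38*k + 40)).
Check: Δs_k = (-3*k - 10)/(k**5 + 20*k**4 + 155*k**3 + 580*k**2 + 1044*k + 720). ✓
Telescope: S(n) = s_(n+1) − s_(0) = (-n**3 - 14*n**2 - 63*n - 50)/(40*(n**3 + 14*n**2 + 63*n + 90)) − (0) = (-n**3 - 14*n**2 - 63*n - 50)/(40*(n**3 + 14*n**2 + 63*n + 90)).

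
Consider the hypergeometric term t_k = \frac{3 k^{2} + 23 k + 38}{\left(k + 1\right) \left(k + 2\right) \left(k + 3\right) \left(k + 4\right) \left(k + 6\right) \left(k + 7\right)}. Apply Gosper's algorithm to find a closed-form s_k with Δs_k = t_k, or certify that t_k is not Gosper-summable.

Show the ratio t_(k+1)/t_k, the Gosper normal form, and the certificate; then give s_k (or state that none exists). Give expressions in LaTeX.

Ratio r(k) = (k + 1)*(k + 6)*(23*k + 3*(k + 1)**2 + 61)/((k + 5)*(k + 8)*(3*k**2 + 23*k + 38)).
So A=k + 1 and B=k + 8, with C=k**3 + 38*k**2/3 + 51*k + 190/3.
Solve (k + 1)·f(k+1) − (k + 7)·f(k) = k**3 + 38*k**2/3 + 51*k + 190/3.
Degrees (1,1,3) ⇒ d ≤ 6.
Solving with deg f ≤ 6: f(k) = k*(k + 2)*(k + 4)*(k + 5)*(k**2 + 10*k + 27)/54.
So s_k = (B(k−1)f/C)·t_k = (k*(k + 2)*(k + 4)*(k + 7)*(k**2 + 10*k + 27)/(18*(3*k**2 + 23*k + 38)))·t_k = k*(k**2 + 10*k + 27)/(18*(k**3 + 10*k**2 + 27*k + 18)).
Check: Δs_k = (3*k**2 + 23*k + 38)/(k**6 + 23*k**5 + 207*k**4 + 925*k**3 + 2144*k**2 + 2412*k + 1008). ✓

s_k = \frac{k \left(k^{2} + 10 k + 27\right)}{18 \left(k^{3} + 10 k^{2} + 27 k + 18\right)}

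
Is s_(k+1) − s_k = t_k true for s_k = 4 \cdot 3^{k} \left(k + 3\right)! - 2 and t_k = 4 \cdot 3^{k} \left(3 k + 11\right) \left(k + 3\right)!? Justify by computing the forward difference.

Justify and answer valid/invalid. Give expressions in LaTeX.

s_(k+1) = 4*3**(k + 1)*factorial(k + 4) - 2
s_(k+1) − s_k = 4*3**k*(3*k + 11)*factorial(k + 3)
(s_(k+1) − s_k) − t_k = 0

Valid: the claim telescopes to t_k.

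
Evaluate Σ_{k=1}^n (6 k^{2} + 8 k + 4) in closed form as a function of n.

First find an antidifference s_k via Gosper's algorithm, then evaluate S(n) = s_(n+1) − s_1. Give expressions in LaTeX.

Ratio r(k) = (3*k**2 + 10*k + 9)/(3*k**2 + 4*k + 2).
A = 1, B = 1, C = k**2 + 4*k/3 + 2/3.
Need (1)·f(k+1) − (1)·f(k) = k**2 + 4*k/3 + 2/3.
Degrees (0,0,2) ⇒ d ≤ 3.
Solve for f: f(k) = k*(2*k**2 + k + 1)/6 (degree 3 ≤ 3).
Certificate R = B(k−1)f/C = k*(2*k**2 + k + 1)/(2*(3*k**2 + 4*k + 2)) gives s_k = k*(2*k**2 + k + 1).
Check: Δs_k = 6*k**2 + 8*k + 4. ✓
Σ_(k=1)^n t_k = s_(n+1) − s_(1) = (2*n**3 + 7*n**2 + 9*n + 4) − (4), i.e. n*(2*n**2 + 7*n + 9).

S(n) = n \left(2 n^{2} + 7 n + 9\right)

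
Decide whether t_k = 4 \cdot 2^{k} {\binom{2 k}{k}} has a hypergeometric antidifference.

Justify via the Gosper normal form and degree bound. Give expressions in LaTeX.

No — t_k has no hypergeometric antidifference.

t_(k+1)/t_k = 4*(2*k + 1)/(k + 1).
Normal form (A,B,C) = (8*k + 4, k + 1, 1).
Solve (8*k + 4)·f(k+1) − (k)·f(k) = 1.
Bound: deg f ≤ -1.
Negative degree bound (-1): no f exists, t_k not Gosper-summable.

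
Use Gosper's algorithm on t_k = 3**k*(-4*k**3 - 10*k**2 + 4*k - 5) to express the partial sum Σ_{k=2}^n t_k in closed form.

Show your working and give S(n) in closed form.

r(k) = 3*(4*k**3 + 22*k**2 + 28*k + 15)/(4*k**3 + 10*k**2 - 4*k + 5) after simplifying.
So A=3 and B=1, with C=k**3 + 5*k**2/2 - k + 5/4.
Set up (3)·f(k+1) − (1)·f(k) − (k**3 + 5*k**2/2 - k + 5/4) = 0.
deg f ≤ 3 (via 0,0,3).
A polynomial solution: f(k) = (2*k**3 - 4*k**2 + k + 4)/4.
Then R = B(k−1)f/C = (2*k**3 - 4*k**2 + k + 4)/(4*k**3 + 10*k**2 - 4*k + 5), so s_k = R(k)·t_k = 3**k*(-2*k**3 + 4*k**2 - k - 4).
Verify: 3**k*(-4*k**3 - 10*k**2 + 4*k - 5) matches t_k.
Telescope: S(n) = s_(n+1) − s_(2) = 3**(n + 1)*(-2*n**3 - 2*n**2 + n - 3) − (-54) = -6*3**n*n**3 - 6*3**n*n**2 + 3*3**n*n - 9*3**n + 54.

S(n) = -6*3**n*n**3 - 6*3**n*n**2 + 3*3**n*n - 9*3**n + 54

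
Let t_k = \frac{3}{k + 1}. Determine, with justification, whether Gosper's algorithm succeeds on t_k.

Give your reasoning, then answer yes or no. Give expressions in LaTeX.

No; the coefficient equations for f are inconsistent.

Ratio r(k) = (k + 1)/(k + 2).
Factor: A=k + 1; B=k + 2; C=1.
Set up (k + 1)·f(k+1) − (k + 1)·f(k) − (1) = 0.
From deg A=1, deg B=1, deg C=0: d=0.
Generic f = c0 gives residual -1; -1 = 0 cannot hold, so t_k is not Gosper-summable.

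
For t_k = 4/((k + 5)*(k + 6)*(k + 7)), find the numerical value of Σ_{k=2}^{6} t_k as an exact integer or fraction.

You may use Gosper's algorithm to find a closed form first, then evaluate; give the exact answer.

Ratio r(k) = (k + 5)/(k + 8).
Normal form (A,B,C) = (k + 5, k + 8, 1).
Set up (k + 5)·f(k+1) − (k + 7)·f(k) − (1) = 0.
From deg A=1, deg B=1, deg C=0: d=2.
Solving with deg f ≤ 2: f(k) = k*(k + 11)/60.
Get s_k = R·t_k = k*(k + 11)/(15*(k + 5)*(k + 6)) with R(k) = B(k−1)f(k)/C(k) = k*(k + 7)*(k + 11)/60.
s_(k+1) − s_k = 4/(k**3 + 18*k**2 + 107*k + 210) = t_k.
Evaluate s at k=7 and k=2: 7/130 and 13/420; difference 25/1092.

Σ = 25/1092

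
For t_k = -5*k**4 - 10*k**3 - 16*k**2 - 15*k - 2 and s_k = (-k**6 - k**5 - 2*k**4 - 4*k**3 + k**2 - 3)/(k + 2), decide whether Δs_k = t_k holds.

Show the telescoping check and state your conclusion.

s_(k+1) = (-(k + 1)**6 - (k + 1)**5 - 2*(k + 1)**4 - 4*(k + 1)**3 + (k + 1)**2 - 3)/(k + 3)
s_(k+1) − s_k = (-5*k**6 - 31*k**5 - 76*k**4 - 121*k**3 - 128*k**2 - 65*k - 11)/(k**2 + 5*k + 6)
(s_(k+1) − s_k) − t_k = (4*k**5 + 20*k**4 + 34*k**3 + 45*k**2 + 35*k + 1)/(k**2 + 5*k + 6)

Invalid: residual (4*k**5 + 20*k**4 + 34*k**3 + 45*k**2 + 35*k + 1)/(k**2 + 5*k + 6) ≠ 0.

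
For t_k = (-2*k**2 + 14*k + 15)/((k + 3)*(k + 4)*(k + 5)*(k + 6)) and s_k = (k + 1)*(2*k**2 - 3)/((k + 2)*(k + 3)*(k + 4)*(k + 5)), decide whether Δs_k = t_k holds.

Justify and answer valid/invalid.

Invalid: residual 2*(2*k**2 - 5*k - 8)/(k**5 + 20*k**4 + 155*k**3 + 580*k**2 + 1044*k + 720) ≠ 0.

s_(k+1) = (k + 2)*(2*(k + 1)**2 - 3)/((k + 3)*(k + 4)*(k + 5)*(k + 6))
s_(k+1) − s_k = (-2*k**3 + 14*k**2 + 33*k + 14)/(k**5 + 20*k**4 + 155*k**3 + 580*k**2 + 1044*k + 720)
(s_(k+1) − s_k) − t_k = 2*(2*k**2 - 5*k - 8)/(k**5 + 20*k**4 + 155*k**3 + 580*k**2 + 1044*k + 720)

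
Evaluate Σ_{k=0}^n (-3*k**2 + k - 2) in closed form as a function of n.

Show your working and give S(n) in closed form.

S(n) = -n**3 - n**2 - 2*n - 2

r(k) = (-k + 3*(k + 1)**2 + 1)/(3*k**2 - k + 2) after simplifying.
Take A(k)=1, B(k)=1, C(k)=k**2 - k/3 + 2/3.
Need (1)·f(k+1) − (1)·f(k) = k**2 - k/3 + 2/3.
Bound: deg f ≤ 3.
A polynomial solution: f(k) = k*(k**2 - 2*k + 3)/3.
R(k) = B(k−1)·f(k)/C(k) = k*(k**2 - 2*k + 3)/(3*k**2 - k + 2); s_k = R·t_k = k*(-k**2 + 2*k - 3).
Δs = -3*k**2 + k - 2, as required.
Telescope: S(n) = s_(n+1) − s_(0) = -n**3 - n**2 - 2*n - 2 − (0) = -n**3 - n**2 - 2*n - 2.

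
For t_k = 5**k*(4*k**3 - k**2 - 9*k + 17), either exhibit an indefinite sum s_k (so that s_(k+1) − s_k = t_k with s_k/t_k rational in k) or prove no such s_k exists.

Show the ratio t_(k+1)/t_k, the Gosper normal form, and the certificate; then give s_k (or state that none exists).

s_k = 5**k*(k**3 - 4*k**2 + 4*k + 3)

The ratio is 5*(4*k**3 + 11*k**2 + k + 11)/(4*k**3 - k**2 - 9*k + 17).
So A=5 and B=1, with C=k**3 - k**2/4 - 9*k/4 + 17/4.
Solve (5)·f(k+1) − (1)·f(k) = k**3 - k**2/4 - 9*k/4 + 17/4.
Degrees (0,0,3) ⇒ d ≤ 3.
Coefficient equations give f(k) = (k**3 - 4*k**2 + 4*k + 3)/4.
R(k) = B(k−1)·f(k)/C(k) = (k**3 - 4*k**2 + 4*k + 3)/(4*k**3 - k**2 - 9*k + 17); s_k = R·t_k = 5**k*(k**3 - 4*k**2 + 4*k + 3).
Check: Δs_k = 5**k*(4*k**3 - k**2 - 9*k + 17). ✓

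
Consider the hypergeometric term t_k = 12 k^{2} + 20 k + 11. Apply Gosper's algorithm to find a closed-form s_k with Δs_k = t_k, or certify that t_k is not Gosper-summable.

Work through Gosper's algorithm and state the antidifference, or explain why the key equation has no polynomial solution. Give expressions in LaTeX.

s_k = k \left(4 k^{2} + 4 k + 3\right)

t_(k+1)/t_k = (12*k**2 + 44*k + 43)/(12*k**2 + 20*k + 11).
Take A(k)=1, B(k)=1, C(k)=k**2 + 5*k/3 + 11/12.
Set up (1)·f(k+1) − (1)·f(k) − (k**2 + 5*k/3 + 11/12) = 0.
deg f ≤ 3 (via 0,0,2).
A polynomial solution: f(k) = k*(4*k**2 + 4*k + 3)/12.
So s_k = (B(k−1)f/C)·t_k = (k*(4*k**2 + 4*k + 3)/(12*k**2 + 20*k + 11))·t_k = k*(4*k**2 + 4*k + 3).
Verify: 12*k**2 + 20*k + 11 matches t_k.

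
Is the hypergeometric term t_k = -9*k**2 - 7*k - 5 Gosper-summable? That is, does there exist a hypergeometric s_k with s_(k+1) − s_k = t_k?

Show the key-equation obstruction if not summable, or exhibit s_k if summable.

Step 1: r(k) = (9*k**2 + 25*k + 21)/(9*k**2 + 7*k + 5).
Gosper form: A/B · C(k+1)/C(k) with A=1, B=1, C=k**2 + 7*k/9 + 5/9.
Solve (1)·f(k+1) − (1)·f(k) = k**2 + 7*k/9 + 5/9.
Degrees (0,0,2) ⇒ d ≤ 3.
Coefficient equations give f(k) = k*(3*k**2 - k + 3)/9.
Get s_k = R·t_k = k*(-3*k**2 + k - 3) with R(k) = B(k−1)f(k)/C(k) = k*(3*k**2 - k + 3)/(9*k**2 + 7*k + 5).
Verify: -9*k**2 - 7*k - 5 matches t_k.

Yes. s_k = k*(-3*k**2 + k - 3).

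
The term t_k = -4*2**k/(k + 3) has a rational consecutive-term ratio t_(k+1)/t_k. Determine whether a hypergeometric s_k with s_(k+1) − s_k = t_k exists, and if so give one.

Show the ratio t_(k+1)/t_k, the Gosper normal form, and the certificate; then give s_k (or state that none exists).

r(k) = 2*(k + 3)/(k + 4) after simplifying.
Factor: A=2*k + 6; B=k + 4; C=1.
Need (2*k + 6)·f(k+1) − (k + 3)·f(k) = 1.
Degrees (1,1,0) ⇒ d ≤ -1.
deg f ≤ -1 is impossible — no certificate.

none (Gosper's algorithm certifies no s_k)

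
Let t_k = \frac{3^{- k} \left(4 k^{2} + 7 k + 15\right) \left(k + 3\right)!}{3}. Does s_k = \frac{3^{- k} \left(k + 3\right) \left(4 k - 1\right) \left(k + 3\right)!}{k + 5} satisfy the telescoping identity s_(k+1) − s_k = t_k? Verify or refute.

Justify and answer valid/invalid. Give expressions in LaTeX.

Invalid: residual - \frac{2 \cdot 3^{- k} \left(4 k^{3} + 27 k^{2} + 38 k + 78\right) \left(k + 3\right)!}{3 \left(k + 5\right) \left(k + 6\right)} ≠ 0.

s_(k+1) = (k + 4)*(4*k + 3)*factorial(k + 4)/(3*3**k*(k + 6))
s_(k+1) − s_k = (4*k**4 + 43*k**3 + 158*k**2 + 299*k + 294)*factorial(k + 3)/(3*3**k*(k + 5)*(k + 6))
(s_(k+1) − s_k) − t_k = -2*(4*k**3 + 27*k**2 + 38*k + 78)*factorial(k + 3)/(3*3**k*(k + 5)*(k + 6))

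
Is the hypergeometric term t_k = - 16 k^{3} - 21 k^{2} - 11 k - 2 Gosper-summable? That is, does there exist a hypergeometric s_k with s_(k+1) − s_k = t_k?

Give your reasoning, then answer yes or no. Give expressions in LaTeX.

t_(k+1)/t_k = (16*k**3 + 69*k**2 + 101*k + 50)/(16*k**3 + 21*k**2 + 11*k + 2).
A = 1, B = 1, C = k**3 + 21*k**2/16 + 11*k/16 + 1/8.
Solve (1)·f(k+1) − (1)·f(k) = k**3 + 21*k**2/16 + 11*k/16 + 1/8.
Bound: deg f ≤ 4.
Coefficient equations give f(k) = k**2*(4*k**2 - k - 1)/16.
Then R = B(k−1)f/C = k**2*(4*k**2 - k - 1)/(16*k**3 + 21*k**2 + 11*k + 2), so s_k = R(k)·t_k = k**2*(-4*k**2 + k + 1).
s_(k+1) − s_k = -16*k**3 - 21*k**2 - 11*k - 2 = t_k.

Yes. s_k = k^{2} \left(- 4 k^{2} + k + 1\right).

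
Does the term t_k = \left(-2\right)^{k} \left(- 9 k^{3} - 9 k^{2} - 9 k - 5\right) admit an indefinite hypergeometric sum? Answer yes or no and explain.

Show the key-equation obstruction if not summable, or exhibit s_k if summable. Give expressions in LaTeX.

Yes. s_k = \left(-2\right)^{k} \left(3 k^{3} - 3 k^{2} + k + 1\right).

Ratio r(k) = 2*(-9*k**3 - 36*k**2 - 54*k - 32)/(9*k**3 + 9*k**2 + 9*k + 5).
Normal form (A,B,C) = (-2, 1, k**3 + k**2 + k + 5/9).
Need (-2)·f(k+1) − (1)·f(k) = k**3 + k**2 + k + 5/9.
d = 3 from the (0,0,3) case.
Match coefficients ⇒ f(k) = -(3*k**3 - 3*k**2 + k + 1)/9.
Certificate R = B(k−1)f/C = -(3*k**3 - 3*k**2 + k + 1)/(9*k**3 + 9*k**2 + 9*k + 5) gives s_k = (-2)**k*(3*k**3 - 3*k**2 + k + 1).
Check: Δs_k = (-2)**k*(-9*k**3 - 9*k**2 - 9*k - 5). ✓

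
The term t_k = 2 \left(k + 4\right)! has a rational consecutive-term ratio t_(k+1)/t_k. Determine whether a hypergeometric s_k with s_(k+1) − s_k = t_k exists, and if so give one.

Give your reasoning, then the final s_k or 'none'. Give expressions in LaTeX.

The ratio is k + 5.
Factor: A=k + 5; B=1; C=1.
Solve (k + 5)·f(k+1) − (1)·f(k) = 1.
Degrees (1,0,0) ⇒ d ≤ -1.
d = -1 < 0 ⇒ no nonzero polynomial f; not summable.

none (Gosper's algorithm certifies no s_k)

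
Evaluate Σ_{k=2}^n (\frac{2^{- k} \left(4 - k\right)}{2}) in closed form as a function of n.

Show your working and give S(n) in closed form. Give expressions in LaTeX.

Compute t_(k+1)/t_k: get (k - 3)/(2*(k - 4)).
Factor: A=1/2; B=1; C=k - 4.
Key eq: (1/2)·f(k+1) = (1)·f(k) + (k - 4).
deg f ≤ 1 (via 0,0,1).
Solving with deg f ≤ 1: f(k) = -2*(k - 3).
Then R = B(k−1)f/C = -2*(k - 3)/(k - 4), so s_k = R(k)·t_k = (k - 3)/2**k.
Δs = (4 - k)/(2*2**k), as required.
s_(n+1) = 2**(-n - 1)*(n - 2) and s_(2) = -1/4, so S(n) = 2**(-n - 2)*(2**n + 2*n - 4).

S(n) = 2^{- n - 2} \left(2^{n} + 2 n - 4\right)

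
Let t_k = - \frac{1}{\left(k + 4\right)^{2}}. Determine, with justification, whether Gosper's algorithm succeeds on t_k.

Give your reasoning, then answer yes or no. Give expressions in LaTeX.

No — t_k has no hypergeometric antidifference.

Compute t_(k+1)/t_k: get (k + 4)**2/(k + 5)**2.
Take A(k)=k**2 + 8*k + 16, B(k)=k**2 + 10*k + 25, C(k)=1.
f must satisfy (k**2 + 8*k + 16)·f(k+1) − (k**2 + 8*k + 16)·f(k) = 1.
d = 0 from the (2,2,0) case.
f = c0 ⇒ A·f(k+1) − B(k−1)·f(k) − C = -1. The system {-1 = 0} is inconsistent; no antidifference.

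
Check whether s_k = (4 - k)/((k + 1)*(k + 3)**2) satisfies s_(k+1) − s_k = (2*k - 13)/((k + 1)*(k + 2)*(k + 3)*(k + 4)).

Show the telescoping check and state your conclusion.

s_(k+1) = (3 - k)/((k + 2)*(k + 4)**2)
s_(k+1) − s_k = (k - 4)/((k + 1)*(k + 3)**2) - (k - 3)/((k + 2)*(k + 4)**2)
(s_(k+1) − s_k) − t_k = (-3*k**2 + 7*k + 55)/(k**6 + 17*k**5 + 117*k**4 + 415*k**3 + 794*k**2 + 768*k + 288)

Invalid: residual (-3*k**2 + 7*k + 55)/(k**6 + 17*k**5 + 117*k**4 + 415*k**3 + 794*k**2 + 768*k + 288) ≠ 0.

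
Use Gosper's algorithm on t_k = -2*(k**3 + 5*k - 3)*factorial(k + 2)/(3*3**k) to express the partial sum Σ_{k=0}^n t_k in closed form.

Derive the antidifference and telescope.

S(n) = -2*3**(-n - 1)*(n - 1)*(n + 1)*factorial(n + 3)

Step 1: r(k) = (k + 3)*(5*k + (k + 1)**3 + 2)/(3*(k**3 + 5*k - 3)).
Gosper form: A/B · C(k+1)/C(k) with A=k/3 + 1, B=1, C=k**3 + 5*k - 3.
Set up (k/3 + 1)·f(k+1) − (1)·f(k) − (k**3 + 5*k - 3) = 0.
Bound: deg f ≤ 2.
A polynomial solution: f(k) = 3*k*(k - 2).
R(k) = B(k−1)·f(k)/C(k) = 3*k*(k - 2)/(k**3 + 5*k - 3); s_k = R·t_k = -2*k*(k - 2)*factorial(k + 2)/3**k.
Verify: -2*(k**3 + 5*k - 3)*factorial(k + 2)/(3*3**k) matches t_k.
s_(n+1) = -2*3**(-n - 1)*(n - 1)*(n + 1)*factorial(n + 3) and s_(0) = 0, so S(n) = -2*3**(-n - 1)*(n - 1)*(n + 1)*factorial(n + 3).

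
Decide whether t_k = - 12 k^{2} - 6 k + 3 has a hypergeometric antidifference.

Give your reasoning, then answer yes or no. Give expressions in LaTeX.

Yes. s_k = k \left(- 4 k^{2} + 3 k + 4\right).

Ratio r(k) = (4*k**2 + 10*k + 5)/(4*k**2 + 2*k - 1).
Take A(k)=1, B(k)=1, C(k)=k**2 + k/2 - 1/4.
Key eq: (1)·f(k+1) = (1)·f(k) + (k**2 + k/2 - 1/4).
Degrees (0,0,2) ⇒ d ≤ 3.
A polynomial solution: f(k) = k*(4*k**2 - 3*k - 4)/12.
R(k) = B(k−1)·f(k)/C(k) = k*(4*k**2 - 3*k - 4)/(3*(4*k**2 + 2*k - 1)); s_k = R·t_k = k*(-4*k**2 + 3*k + 4).
Verify: -12*k**2 - 6*k + 3 matches t_k.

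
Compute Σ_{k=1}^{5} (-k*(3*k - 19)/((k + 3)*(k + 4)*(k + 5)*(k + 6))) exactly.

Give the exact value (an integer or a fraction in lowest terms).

Σ = 26/495

The ratio is (k + 1)*(k + 3)*(3*k - 16)/(k*(k + 7)*(3*k - 19)).
Factor: A=k + 3; B=k + 7; C=k**2 - 19*k/3.
Solve (k + 3)·f(k+1) − (k + 6)·f(k) = k**2 - 19*k/3.
Bound: deg f ≤ 3.
Match coefficients ⇒ f(k) = k*(k - 32)*(k - 1)/45.
Get s_k = R·t_k = -k*(k**2 - 33*k + 32)/(15*(k + 3)*(k + 4)*(k + 5)) with R(k) = B(k−1)f(k)/C(k) = (k - 32)*(k - 1)*(k + 6)/(15*(3*k - 19)).
Δs = k*(19 - 3*k)/(k**4 + 18*k**3 + 119*k**2 + 342*k + 360), as required.
Telescoping: Σ = s_(6) − s_(1) = 26/495 − (0) = 26/495.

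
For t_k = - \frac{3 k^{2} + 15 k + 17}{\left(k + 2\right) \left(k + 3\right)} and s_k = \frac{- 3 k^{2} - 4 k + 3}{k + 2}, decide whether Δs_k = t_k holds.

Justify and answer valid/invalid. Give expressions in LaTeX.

s_(k+1) = (-3*k**2 - 10*k - 4)/(k + 3)
s_(k+1) − s_k = (-3*k**2 - 15*k - 17)/(k**2 + 5*k + 6)
(s_(k+1) − s_k) − t_k = 0

valid (s_(k+1) − s_k reduces to t_k)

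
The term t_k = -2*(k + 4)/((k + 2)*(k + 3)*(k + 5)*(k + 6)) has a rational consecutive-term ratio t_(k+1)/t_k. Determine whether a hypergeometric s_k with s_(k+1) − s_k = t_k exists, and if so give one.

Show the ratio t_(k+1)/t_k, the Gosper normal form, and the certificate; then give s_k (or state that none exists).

s_k = k*(-k - 7)/(10*(k**2 + 7*k + 10))

Ratio r(k) = (k + 2)*(k + 5)**2/((k + 4)**2*(k + 7)).
Factor: A=k + 2; B=k + 7; C=k**2 + 8*k + 16.
Solve (k + 2)·f(k+1) − (k + 6)·f(k) = k**2 + 8*k + 16.
From deg A=1, deg B=1, deg C=2: d=4.
Coefficient equations give f(k) = k*(k + 3)*(k + 4)*(k + 7)/20.
So s_k = (B(k−1)f/C)·t_k = (k*(k + 3)*(k + 6)*(k + 7)/(20*(k + 4)))·t_k = k*(-k - 7)/(10*(k**2 + 7*k + 10)).
Check: Δs_k = 2*(-k - 4)/(k**4 + 16*k**3 + 91*k**2 + 216*k + 180). ✓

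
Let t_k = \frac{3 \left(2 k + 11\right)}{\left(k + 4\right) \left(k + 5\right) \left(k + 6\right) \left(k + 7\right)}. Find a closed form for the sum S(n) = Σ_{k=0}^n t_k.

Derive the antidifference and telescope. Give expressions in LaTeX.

S(n) = \frac{n^{2} + 12 n + 11}{8 \left(n^{2} + 12 n + 35\right)}

Ratio r(k) = (k + 4)*(2*k + 13)/((k + 8)*(2*k + 11)).
So A=k + 4 and B=k + 8, with C=k + 11/2.
f must satisfy (k + 4)·f(k+1) − (k + 7)·f(k) = k + 11/2.
d = 3 from the (1,1,1) case.
Solving with deg f ≤ 3: f(k) = k*(k + 5)*(k + 10)/48.
Get s_k = R·t_k = k*(k + 10)/(8*(k**2 + 10*k + 24)) with R(k) = B(k−1)f(k)/C(k) = k*(k + 5)*(k + 7)*(k + 10)/(24*(2*k + 11)).
Δs = 3*(2*k + 11)/(k**4 + 22*k**3 + 179*k**2 + 638*k + 840), as required.
Σ_(k=0)^n t_k = s_(n+1) − s_(0) = ((n**2 + 12*n + 11)/(8*(n**2 + 12*n + 35))) − (0), i.e. (n**2 + 12*n + 11)/(8*(n**2 + 12*n + 35)).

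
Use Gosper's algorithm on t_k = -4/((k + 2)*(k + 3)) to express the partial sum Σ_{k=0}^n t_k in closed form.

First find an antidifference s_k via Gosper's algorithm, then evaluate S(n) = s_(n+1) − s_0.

S(n) = 2*(-n - 1)/(n + 3)

Compute t_(k+1)/t_k: get (k + 2)/(k + 4).
Normal form (A,B,C) = (k + 2, k + 4, 1).
Set up (k + 2)·f(k+1) − (k + 3)·f(k) − (1) = 0.
From deg A=1, deg B=1, deg C=0: d=1.
Match coefficients ⇒ f(k) = k/2.
R(k) = B(k−1)·f(k)/C(k) = k*(k + 3)/2; s_k = R·t_k = -2*k/(k + 2).
s_(k+1) − s_k = -4/(k**2 + 5*k + 6) = t_k.
Σ_(k=0)^n t_k = s_(n+1) − s_(0) = (2*(-n - 1)/(n + 3)) − (0), i.e. 2*(-n - 1)/(n + 3).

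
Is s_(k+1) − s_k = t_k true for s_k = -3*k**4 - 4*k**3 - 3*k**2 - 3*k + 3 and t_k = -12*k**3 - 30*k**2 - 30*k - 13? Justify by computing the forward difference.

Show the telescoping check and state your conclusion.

s_(k+1) = -3*k**4 - 16*k**3 - 33*k**2 - 33*k - 10
s_(k+1) − s_k = -12*k**3 - 30*k**2 - 30*k - 13
(s_(k+1) − s_k) − t_k = 0

Valid: the claim telescopes to t_k.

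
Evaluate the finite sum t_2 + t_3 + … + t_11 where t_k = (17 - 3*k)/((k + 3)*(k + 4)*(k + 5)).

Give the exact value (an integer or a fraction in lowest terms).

Σ = 1/15

t_(k+1)/t_k = (k + 3)*(3*k - 14)/((k + 6)*(3*k - 17)).
A = k + 3, B = k + 6, C = k - 17/3.
f must satisfy (k + 3)·f(k+1) − (k + 5)·f(k) = k - 17/3.
From deg A=1, deg B=1, deg C=1: d=2.
Coefficient equations give f(k) = -k*(k + 16)/9.
Get s_k = R·t_k = k*(k + 16)/(3*(k + 3)*(k + 4)) with R(k) = B(k−1)f(k)/C(k) = -k*(k + 5)*(k + 16)/(3*(3*k - 17)).
Δs = (17 - 3*k)/(k**3 + 12*k**2 + 47*k + 60), as required.
Σ_(k=2)^(11) t_k = s_(12) − s_(2) = 7/15 − (2/5) = 1/15.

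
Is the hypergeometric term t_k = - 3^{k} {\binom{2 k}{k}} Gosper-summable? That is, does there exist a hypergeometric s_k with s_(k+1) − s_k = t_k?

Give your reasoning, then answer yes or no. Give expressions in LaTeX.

No; the degree bound rules out any f.

r(k) = 6*(2*k + 1)/(k + 1) after simplifying.
A = 12*k + 6, B = k + 1, C = 1.
Key eq: (12*k + 6)·f(k+1) = (k)·f(k) + (1).
Bound: deg f ≤ -1.
Negative degree bound (-1): no f exists, t_k not Gosper-summable.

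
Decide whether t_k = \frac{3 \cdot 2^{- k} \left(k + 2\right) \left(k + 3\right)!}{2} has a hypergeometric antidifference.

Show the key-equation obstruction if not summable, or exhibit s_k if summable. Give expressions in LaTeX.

Yes. s_k = 3 \cdot 2^{- k} \left(k + 3\right)!.

Ratio r(k) = (k + 3)*(k + 4)/(2*(k + 2)).
Gosper form: A/B · C(k+1)/C(k) with A=k/2 + 2, B=1, C=k + 2.
f must satisfy (k/2 + 2)·f(k+1) − (1)·f(k) = k + 2.
d = 0 from the (1,0,1) case.
Coefficient equations give f(k) = 2.
R(k) = B(k−1)·f(k)/C(k) = 2/(k + 2); s_k = R·t_k = 3*factorial(k + 3)/2**k.
Check: Δs_k = 3*(k + 2)*factorial(k + 3)/(2*2**k). ✓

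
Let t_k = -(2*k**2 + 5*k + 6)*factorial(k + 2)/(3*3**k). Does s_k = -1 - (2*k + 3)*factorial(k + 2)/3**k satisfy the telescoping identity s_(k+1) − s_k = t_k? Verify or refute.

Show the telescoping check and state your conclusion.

s_(k+1) = -3**(-k - 1)*(2*k + 5)*factorial(k + 3) - 1
s_(k+1) − s_k = -(2*k**2 + 5*k + 6)*factorial(k + 2)/(3*3**k)
(s_(k+1) − s_k) − t_k = 0

valid; difference matches t_k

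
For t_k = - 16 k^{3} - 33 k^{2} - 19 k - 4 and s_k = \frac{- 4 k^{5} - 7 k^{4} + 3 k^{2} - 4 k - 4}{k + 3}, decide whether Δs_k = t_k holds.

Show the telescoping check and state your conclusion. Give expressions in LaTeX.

s_(k+1) = (-4*k - 4*(k + 1)**5 - 7*(k + 1)**4 + 3*(k + 1)**2 - 8)/(k + 4)
s_(k+1) − s_k = (-16*k**5 - 121*k**4 - 286*k**3 - 291*k**2 - 134*k - 32)/(k**2 + 7*k + 12)
(s_(k+1) − s_k) − t_k = 2*(12*k**4 + 78*k**3 + 121*k**2 + 61*k + 8)/(k**2 + 7*k + 12)

Invalid: residual \frac{2 \left(12 k^{4} + 78 k^{3} + 121 k^{2} + 61 k + 8\right)}{k^{2} + 7 k + 12} ≠ 0.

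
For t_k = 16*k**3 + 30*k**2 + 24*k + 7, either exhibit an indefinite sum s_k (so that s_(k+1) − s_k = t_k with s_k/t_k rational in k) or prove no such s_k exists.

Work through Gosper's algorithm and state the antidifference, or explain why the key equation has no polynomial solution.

s_k = k**2*(4*k**2 + 2*k + 1)

r(k) = (16*k**3 + 78*k**2 + 132*k + 77)/(16*k**3 + 30*k**2 + 24*k + 7) after simplifying.
Factor: A=1; B=1; C=k**3 + 15*k**2/8 + 3*k/2 + 7/16.
Set up (1)·f(k+1) − (1)·f(k) − (k**3 + 15*k**2/8 + 3*k/2 + 7/16) = 0.
d = 4 from the (0,0,3) case.
Solving with deg f ≤ 4: f(k) = k**2*(4*k**2 + 2*k + 1)/16.
R(k) = B(k−1)·f(k)/C(k) = k**2*(4*k**2 + 2*k + 1)/(16*k**3 + 30*k**2 + 24*k + 7); s_k = R·t_k = k**2*(4*k**2 + 2*k + 1).
Check: Δs_k = 16*k**3 + 30*k**2 + 24*k + 7. ✓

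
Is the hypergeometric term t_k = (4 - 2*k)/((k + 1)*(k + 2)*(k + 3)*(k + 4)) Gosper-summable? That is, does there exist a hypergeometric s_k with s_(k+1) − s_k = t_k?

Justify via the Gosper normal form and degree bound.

Compute t_(k+1)/t_k: get (k - 1)*(k + 1)/((k - 2)*(k + 5)).
A = k + 1, B = k + 5, C = k - 2.
Set up (k + 1)·f(k+1) − (k + 4)·f(k) − (k - 2) = 0.
deg f ≤ 3 (via 1,1,1).
Match coefficients ⇒ f(k) = -k*(k**2 + 6*k + 17)/12.
Certificate R = B(k−1)f/C = -k*(k + 4)*(k**2 + 6*k + 17)/(12*(k - 2)) gives s_k = k*(k**2 + 6*k + 17)/(6*(k + 1)*(k + 2)*(k + 3)).
s_(k+1) − s_k = 2*(2 - k)/(k**4 + 10*k**3 + 35*k**2 + 50*k + 24) = t_k.

Yes. s_k = k*(k**2 + 6*k + 17)/(6*(k + 1)*(k + 2)*(k + 3)).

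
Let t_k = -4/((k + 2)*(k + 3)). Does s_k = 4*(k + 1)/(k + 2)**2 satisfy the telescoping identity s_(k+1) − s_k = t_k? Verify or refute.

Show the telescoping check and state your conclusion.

s_(k+1) = 4*(k + 2)/(k + 3)**2
s_(k+1) − s_k = 4*(-(k + 1)*(k + 3)**2 + (k + 2)**3)/((k + 2)**2*(k + 3)**2)
(s_(k+1) − s_k) − t_k = 4*(2*k + 5)/(k**4 + 10*k**3 + 37*k**2 + 60*k + 36)

Invalid: residual 4*(2*k + 5)/(k**4 + 10*k**3 + 37*k**2 + 60*k + 36) ≠ 0.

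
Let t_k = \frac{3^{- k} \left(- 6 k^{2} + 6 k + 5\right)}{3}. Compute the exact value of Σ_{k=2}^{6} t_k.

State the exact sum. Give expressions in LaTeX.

Σ = -2527/2187

t_(k+1)/t_k = (6*k**2 + 6*k - 5)/(3*(6*k**2 - 6*k - 5)).
A = 1/3, B = 1, C = k**2 - k - 5/6.
f must satisfy (1/3)·f(k+1) − (1)·f(k) = k**2 - k - 5/6.
Bound: deg f ≤ 2.
Solving with deg f ≤ 2: f(k) = -(3*k**2 - 1)/2.
Get s_k = R·t_k = (3*k**2 - 1)/3**k with R(k) = B(k−1)f(k)/C(k) = -3*(3*k**2 - 1)/(6*k**2 - 6*k - 5).
Verify: (-6*k**2 + 6*k + 5)/(3*3**k) matches t_k.
Sum = s_(7) − s_(2); s_(7) = 146/2187, s_(2) = 11/9 ⇒ -2527/2187.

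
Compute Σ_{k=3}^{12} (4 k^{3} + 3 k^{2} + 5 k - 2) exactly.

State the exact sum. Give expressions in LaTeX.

Σ = 26590

t_(k+1)/t_k = (4*k**3 + 15*k**2 + 23*k + 10)/(4*k**3 + 3*k**2 + 5*k - 2).
So A=1 and B=1, with C=k**3 + 3*k**2/4 + 5*k/4 - 1/2.
Solve (1)·f(k+1) − (1)·f(k) = k**3 + 3*k**2/4 + 5*k/4 - 1/2.
deg f ≤ 4 (via 0,0,3).
Coefficient equations give f(k) = k*(k**3 - k**2 + 2*k - 4)/4.
Then R = B(k−1)f/C = k*(k**3 - k**2 + 2*k - 4)/(4*k**3 + 3*k**2 + 5*k - 2), so s_k = R(k)·t_k = k*(k**3 - k**2 + 2*k - 4).
Verify: 4*k**3 + 3*k**2 + 5*k - 2 matches t_k.
Sum = s_(13) − s_(3); s_(13) = 26650, s_(3) = 60 ⇒ 26590.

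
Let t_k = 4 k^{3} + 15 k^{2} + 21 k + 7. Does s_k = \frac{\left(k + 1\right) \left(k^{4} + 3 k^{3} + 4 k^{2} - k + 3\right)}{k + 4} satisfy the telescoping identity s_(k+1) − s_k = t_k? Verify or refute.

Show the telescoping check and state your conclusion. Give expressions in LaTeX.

s_(k+1) = (k**5 + 9*k**4 + 33*k**3 + 58*k**2 + 50*k + 20)/(k + 5)
s_(k+1) − s_k = (4*k**5 + 42*k**4 + 152*k**3 + 265*k**2 + 207*k + 65)/(k**2 + 9*k + 20)
(s_(k+1) − s_k) − t_k = 3*(-3*k**4 - 28*k**3 - 77*k**2 - 92*k - 25)/(k**2 + 9*k + 20)

Invalid: residual \frac{3 \left(- 3 k^{4} - 28 k^{3} - 77 k^{2} - 92 k - 25\right)}{k^{2} + 9 k + 20} ≠ 0.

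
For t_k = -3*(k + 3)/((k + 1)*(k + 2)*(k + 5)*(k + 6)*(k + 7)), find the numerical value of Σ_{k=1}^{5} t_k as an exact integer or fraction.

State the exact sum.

Step 1: r(k) = (k + 1)*(k + 4)*(k + 5)/((k + 3)**2*(k + 8)).
Take A(k)=k + 1, B(k)=k + 8, C(k)=k**3 + 10*k**2 + 33*k + 36.
Set up (k + 1)·f(k+1) − (k + 7)·f(k) − (k**3 + 10*k**2 + 33*k + 36) = 0.
Degrees (1,1,3) ⇒ d ≤ 6.
Match coefficients ⇒ f(k) = k*(k + 2)*(k + 3)*(k + 4)*(k**2 + 12*k + 41)/90.
Certificate R = B(k−1)f/C = k*(k + 2)*(k + 7)*(k**2 + 12*k + 41)/(90*(k + 3)) gives s_k = k*(-k**2 - 12*k - 41)/(30*(k**3 + 12*k**2 + 41*k + 30)).
Check: Δs_k = 3*(-k - 3)/(k**5 + 21*k**4 + 163*k**3 + 567*k**2 + 844*k + 420). ✓
Telescoping: Σ = s_(6) − s_(1) = -149/4620 − (-3/140) = -5/462.

Σ = -5/462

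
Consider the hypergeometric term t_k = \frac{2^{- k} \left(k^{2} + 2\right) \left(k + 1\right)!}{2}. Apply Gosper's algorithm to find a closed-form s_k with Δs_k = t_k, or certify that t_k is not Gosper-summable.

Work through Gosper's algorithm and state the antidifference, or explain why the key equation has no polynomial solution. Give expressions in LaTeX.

Compute t_(k+1)/t_k: get (k + 2)*((k + 1)**2 + 2)/(2*(k**2 + 2)).
Factor: A=k/2 + 1; B=1; C=k**2 + 2.
Solve (k/2 + 1)·f(k+1) − (1)·f(k) = k**2 + 2.
deg f ≤ 1 (via 1,0,2).
Solving with deg f ≤ 1: f(k) = 2*(k - 1).
Then R = B(k−1)f/C = 2*(k - 1)/(k**2 + 2), so s_k = R(k)·t_k = (k - 1)*factorial(k + 1)/2**k.
s_(k+1) − s_k = (k**2 + 2)*factorial(k + 1)/(2*2**k) = t_k.

s_k = 2^{- k} \left(k - 1\right) \left(k + 1\right)!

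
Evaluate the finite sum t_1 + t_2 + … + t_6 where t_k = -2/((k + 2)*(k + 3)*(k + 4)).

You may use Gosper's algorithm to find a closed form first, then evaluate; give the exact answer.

Step 1: r(k) = (k + 2)/(k + 5).
So A=k + 2 and B=k + 5, with C=1.
Solve (k + 2)·f(k+1) − (k + 4)·f(k) = 1.
deg f ≤ 2 (via 1,1,0).
Solve for f: f(k) = k*(k + 5)/12 (degree 2 ≤ 2).
So s_k = (B(k−1)f/C)·t_k = (k*(k + 4)*(k + 5)/12)·t_k = k*(-k - 5)/(6*(k + 2)*(k + 3)).
Verify: -2/(k**3 + 9*k**2 + 26*k + 24) matches t_k.
Sum = s_(7) − s_(1); s_(7) = -7/45, s_(1) = -1/12 ⇒ -13/180.

Σ = -13/180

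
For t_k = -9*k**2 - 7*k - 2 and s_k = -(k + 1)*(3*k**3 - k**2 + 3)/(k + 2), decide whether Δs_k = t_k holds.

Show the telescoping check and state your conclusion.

Invalid: residual (6*k**3 + 26*k**2 + 16*k + 1)/(k**2 + 5*k + 6) ≠ 0.

s_(k+1) = -(k + 2)*(3*(k + 1)**3 - (k + 1)**2 + 3)/(k + 3)
s_(k+1) − s_k = (-9*k**4 - 46*k**3 - 65*k**2 - 36*k - 11)/(k**2 + 5*k + 6)
(s_(k+1) − s_k) − t_k = (6*k**3 + 26*k**2 + 16*k + 1)/(k**2 + 5*k + 6)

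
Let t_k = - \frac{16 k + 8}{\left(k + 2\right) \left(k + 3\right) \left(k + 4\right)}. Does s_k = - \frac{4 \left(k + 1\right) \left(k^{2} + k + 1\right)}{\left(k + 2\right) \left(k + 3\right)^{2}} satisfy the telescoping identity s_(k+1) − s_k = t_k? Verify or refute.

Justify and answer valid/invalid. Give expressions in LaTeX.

s_(k+1) = -4*(k + 2)*(k + (k + 1)**2 + 2)/((k + 3)*(k + 4)**2)
s_(k+1) − s_k = 8*(-3*k**3 - 16*k**2 - 22*k - 10)/(k**5 + 16*k**4 + 101*k**3 + 314*k**2 + 480*k + 288)
(s_(k+1) − s_k) − t_k = 8*(-k**3 - k**2 + 9*k + 2)/(k**5 + 16*k**4 + 101*k**3 + 314*k**2 + 480*k + 288)

Invalid: residual \frac{8 \left(- k^{3} - k^{2} + 9 k + 2\right)}{k^{5} + 16 k^{4} + 101 k^{3} + 314 k^{2} + 480 k + 288} ≠ 0.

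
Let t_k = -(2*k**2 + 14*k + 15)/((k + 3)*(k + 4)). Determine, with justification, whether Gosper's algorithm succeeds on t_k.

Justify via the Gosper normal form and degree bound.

Yes. s_k = k*(-2*k - 3)/(k + 3).

Step 1: r(k) = (k + 3)*(14*k + 2*(k + 1)**2 + 29)/((k + 5)*(2*k**2 + 14*k + 15)).
A = k + 3, B = k + 5, C = k**2 + 7*k + 15/2.
Key eq: (k + 3)·f(k+1) = (k + 4)·f(k) + (k**2 + 7*k + 15/2).
d = 2 from the (1,1,2) case.
Solving with deg f ≤ 2: f(k) = k*(2*k + 3)/2.
R(k) = B(k−1)·f(k)/C(k) = k*(k + 4)*(2*k + 3)/(2*k**2 + 14*k + 15); s_k = R·t_k = k*(-2*k - 3)/(k + 3).
s_(k+1) − s_k = (-2*k**2 - 14*k - 15)/(k**2 + 7*k + 12) = t_k.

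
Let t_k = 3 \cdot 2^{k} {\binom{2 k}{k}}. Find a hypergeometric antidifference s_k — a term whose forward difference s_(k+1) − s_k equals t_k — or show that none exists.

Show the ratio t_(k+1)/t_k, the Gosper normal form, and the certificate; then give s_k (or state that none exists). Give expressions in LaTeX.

none — t_k is not Gosper-summable

Ratio r(k) = 4*(2*k + 1)/(k + 1).
So A=8*k + 4 and B=k + 1, with C=1.
Solve (8*k + 4)·f(k+1) − (k)·f(k) = 1.
Bound: deg f ≤ -1.
deg f ≤ -1 is impossible — no certificate.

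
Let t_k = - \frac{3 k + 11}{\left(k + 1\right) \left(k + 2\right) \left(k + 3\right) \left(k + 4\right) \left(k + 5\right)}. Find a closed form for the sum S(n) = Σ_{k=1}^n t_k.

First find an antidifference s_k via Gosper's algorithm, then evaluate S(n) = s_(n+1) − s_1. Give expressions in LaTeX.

Compute t_(k+1)/t_k: get (k + 1)*(3*k + 14)/((k + 6)*(3*k + 11)).
So A=k + 1 and B=k + 6, with C=k + 11/3.
Set up (k + 1)·f(k+1) − (k + 5)·f(k) − (k + 11/3) = 0.
d = 4 from the (1,1,1) case.
Solving with deg f ≤ 4: f(k) = k*(k + 3)*(k**2 + 7*k + 14)/24.
R(k) = B(k−1)·f(k)/C(k) = k*(k + 3)*(k + 5)*(k**2 + 7*k + 14)/(8*(3*k + 11)); s_k = R·t_k = k*(-k**2 - 7*k - 14)/(8*(k**3 + 7*k**2 + 14*k + 8)).
Verify: (-3*k - 11)/(k**5 + 15*k**4 + 85*k**3 + 225*k**2 + 274*k + 120) matches t_k.
Σ_(k=1)^n t_k = s_(n+1) − s_(1) = ((-n**3 - 10*n**2 - 31*n - 22)/(8*(n**3 + 10*n**2 + 31*n + 30))) − (-11/120), i.e. n*(-n**2 - 10*n - 31)/(30*(n**3 + 10*n**2 + 31*n + 30)).

S(n) = \frac{n \left(- n^{2} - 10 n - 31\right)}{30 \left(n^{3} + 10 n^{2} + 31 n + 30\right)}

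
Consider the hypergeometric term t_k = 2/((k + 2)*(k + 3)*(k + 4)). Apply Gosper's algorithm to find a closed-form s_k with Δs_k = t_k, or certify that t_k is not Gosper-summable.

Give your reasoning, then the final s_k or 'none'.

s_k = k*(k + 5)/(6*(k + 2)*(k + 3))

Ratio r(k) = (k + 2)/(k + 5).
Factor: A=k + 2; B=k + 5; C=1.
Set up (k + 2)·f(k+1) − (k + 4)·f(k) − (1) = 0.
Degrees (1,1,0) ⇒ d ≤ 2.
Match coefficients ⇒ f(k) = k*(k + 5)/12.
Get s_k = R·t_k = k*(k + 5)/(6*(k + 2)*(k + 3)) with R(k) = B(k−1)f(k)/C(k) = k*(k + 4)*(k + 5)/12.
Check: Δs_k = 2/(k**3 + 9*k**2 + 26*k + 24). ✓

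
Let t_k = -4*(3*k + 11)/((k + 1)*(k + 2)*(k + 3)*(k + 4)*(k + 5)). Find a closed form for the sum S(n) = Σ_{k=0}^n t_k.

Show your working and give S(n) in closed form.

S(n) = (-n**3 - 10*n**2 - 31*n - 22)/(2*(n**3 + 10*n**2 + 31*n + 30))

Ratio r(k) = (k + 1)*(3*k + 14)/((k + 6)*(3*k + 11)).
Gosper form: A/B · C(k+1)/C(k) with A=k + 1, B=k + 6, C=k + 11/3.
Key eq: (k + 1)·f(k+1) = (k + 5)·f(k) + (k + 11/3).
d = 4 from the (1,1,1) case.
Match coefficients ⇒ f(k) = k*(k + 3)*(k**2 + 7*k + 14)/24.
Certificate R = B(k−1)f/C = k*(k + 3)*(k + 5)*(k**2 + 7*k + 14)/(8*(3*k + 11)) gives s_k = k*(-k**2 - 7*k - 14)/(2*(k**3 + 7*k**2 + 14*k + 8)).
s_(k+1) − s_k = 4*(-3*k - 11)/(k**5 + 15*k**4 + 85*k**3 + 225*k**2 + 274*k + 120) = t_k.
s_(n+1) = (-n**3 - 10*n**2 - 31*n - 22)/(2*(n**3 + 10*n**2 + 31*n + 30)) and s_(0) = 0, so S(n) = (-n**3 - 10*n**2 - 31*n - 22)/(2*(n**3 + 10*n**2 + 31*n + 30)).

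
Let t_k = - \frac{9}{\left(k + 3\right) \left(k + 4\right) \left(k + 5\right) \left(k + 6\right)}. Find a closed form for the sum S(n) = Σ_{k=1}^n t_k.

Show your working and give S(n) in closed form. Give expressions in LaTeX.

S(n) = \frac{n \left(- n^{2} - 15 n - 74\right)}{40 \left(n^{3} + 15 n^{2} + 74 n + 120\right)}

Ratio r(k) = (k + 3)/(k + 7).
Factor: A=k + 3; B=k + 7; C=1.
Need (k + 3)·f(k+1) − (k + 6)·f(k) = 1.
From deg A=1, deg B=1, deg C=0: d=3.
Match coefficients ⇒ f(k) = k*(k**2 + 12*k + 47)/180.
So s_k = (B(k−1)f/C)·t_k = (k*(k + 6)*(k**2 + 12*k + 47)/180)·t_k = k*(-k**2 - 12*k - 47)/(20*(k + 3)*(k + 4)*(k + 5)).
Check: Δs_k = -9/(k**4 + 18*k**3 + 119*k**2 + 342*k + 360). ✓
Evaluate: s_(n+1) = (-n**3 - 15*n**2 - 74*n - 60)/(20*(n**3 + 15*n**2 + 74*n + 120)); subtract s_(1) = -1/40 ⇒ S(n) = n*(-n**2 - 15*n - 74)/(40*(n**3 + 15*n**2 + 74*n + 120)).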